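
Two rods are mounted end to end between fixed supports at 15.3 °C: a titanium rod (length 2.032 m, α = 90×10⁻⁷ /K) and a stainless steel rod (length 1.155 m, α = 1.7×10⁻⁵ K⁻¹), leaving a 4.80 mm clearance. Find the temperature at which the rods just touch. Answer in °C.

T = 142 °C

α₁L₁ = 1.8288×10⁻⁵ m/K, α₂L₂ = 1.9635×10⁻⁵ m/K → total 3.7923×10⁻⁵ m/K
ΔT = g/(α₁L₁+α₂L₂) = 4.80×10⁻³ / 3.7923×10⁻⁵ = 126.57 K
T = 15.3 + 126.57 = 141.87 °C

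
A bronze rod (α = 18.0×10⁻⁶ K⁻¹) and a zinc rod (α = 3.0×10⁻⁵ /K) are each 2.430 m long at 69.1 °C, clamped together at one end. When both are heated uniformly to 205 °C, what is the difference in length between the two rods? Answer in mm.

3.96 mm

ΔT = 135.9 K
bronze: ΔL = 18.0×10⁻⁶ × 2.430 m × 135.9 = 5.9443×10⁻³ m = 5.9443 mm
zinc: ΔL = 3.0×10⁻⁵ × 2.430 m × 135.9 = 9.9071×10⁻³ m = 9.9071 mm
difference = 9.9071 − 5.9443 = 3.9628 mm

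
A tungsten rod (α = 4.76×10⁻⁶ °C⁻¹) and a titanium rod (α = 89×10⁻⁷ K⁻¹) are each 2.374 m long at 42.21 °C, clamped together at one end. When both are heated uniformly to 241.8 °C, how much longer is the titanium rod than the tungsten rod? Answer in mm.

ΔT = 199.59 K
tungsten: ΔL = 4.76×10⁻⁶ × 2.374 m × 199.59 = 2.2554×10⁻³ m = 2.2554 mm
titanium: ΔL = 89×10⁻⁷ × 2.374 m × 199.59 = 4.2171×10⁻³ m = 4.2171 mm
difference = 4.2171 − 2.2554 = 1.9617 mm

1.96 mm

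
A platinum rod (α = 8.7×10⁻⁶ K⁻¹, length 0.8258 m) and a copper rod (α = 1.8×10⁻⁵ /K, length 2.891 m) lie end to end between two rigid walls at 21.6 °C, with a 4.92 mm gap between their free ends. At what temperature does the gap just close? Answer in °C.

Gap closes when ΔL₁ + ΔL₂ = 4.92 mm = 4.92×10⁻³ m
(α₁L₁ + α₂L₂)ΔT = g
α₁L₁ + α₂L₂ = 8.7×10⁻⁶×0.8258 + 1.8×10⁻⁵×2.891 = 5.922246×10⁻⁵ m/K
ΔT = 4.92×10⁻³ / 5.922246×10⁻⁵ = 83.08 K
T = 21.6 + 83.08 = 104.68 °C

T = 105 °C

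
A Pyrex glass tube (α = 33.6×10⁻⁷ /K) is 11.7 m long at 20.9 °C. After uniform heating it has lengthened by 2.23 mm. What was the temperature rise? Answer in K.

ΔL = αL₀ΔT ⇒ ΔT = ΔL / (αL₀)
ΔT = 2.23×10⁻³ m / (33.6×10⁻⁷ × 11.7 m) = 56.726 K

ΔT = 56.7 K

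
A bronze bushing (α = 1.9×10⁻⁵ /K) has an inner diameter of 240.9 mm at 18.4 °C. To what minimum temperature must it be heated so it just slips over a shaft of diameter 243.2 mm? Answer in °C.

T = 521 °C

Required Δd = 243.2 − 240.9 = 2.3 mm
Δd = αd₀ΔT ⇒ ΔT = Δd/(αd₀) = 2.3 / (1.9×10⁻⁵ × 240.9) = 502.50 K
T_min = 18.4 + 502.50 = 520.90 °C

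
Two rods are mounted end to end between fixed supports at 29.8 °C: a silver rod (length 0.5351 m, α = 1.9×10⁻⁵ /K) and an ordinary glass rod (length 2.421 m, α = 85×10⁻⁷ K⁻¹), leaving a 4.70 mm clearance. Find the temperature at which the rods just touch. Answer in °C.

Gap closes when ΔL₁ + ΔL₂ = 4.70 mm = 4.70×10⁻³ m
(α₁L₁ + α₂L₂)ΔT = g
α₁L₁ + α₂L₂ = 1.9×10⁻⁵×0.5351 + 85×10⁻⁷×2.421 = 3.07454×10⁻⁵ m/K
ΔT = 4.70×10⁻³ / 3.07454×10⁻⁵ = 152.87 K
T = 29.8 + 152.87 = 182.67 °C

T = 183 °C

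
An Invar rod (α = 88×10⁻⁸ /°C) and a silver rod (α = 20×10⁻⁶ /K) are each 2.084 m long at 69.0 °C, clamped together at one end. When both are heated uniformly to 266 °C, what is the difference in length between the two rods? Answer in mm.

7.85 mm

ΔT = 197.0 K
Invar: ΔL = 88×10⁻⁸ × 2.084 m × 197.0 = 3.6128×10⁻⁴ m = 0.36128 mm
silver: ΔL = 20×10⁻⁶ × 2.084 m × 197.0 = 8.2110×10⁻³ m = 8.2110 mm
difference = 8.2110 − 0.36128 = 7.84972 mm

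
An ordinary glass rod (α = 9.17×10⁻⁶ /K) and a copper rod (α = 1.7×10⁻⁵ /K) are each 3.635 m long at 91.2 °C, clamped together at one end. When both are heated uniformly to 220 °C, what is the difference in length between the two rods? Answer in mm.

3.67 mm

ΔT = 128.8 K
ordinary glass: ΔL = 9.17×10⁻⁶ × 3.635 m × 128.8 = 4.2933×10⁻³ m = 4.2933 mm
copper: ΔL = 1.7×10⁻⁵ × 3.635 m × 128.8 = 7.9592×10⁻³ m = 7.9592 mm
difference = 7.9592 − 4.2933 = 3.6659 mm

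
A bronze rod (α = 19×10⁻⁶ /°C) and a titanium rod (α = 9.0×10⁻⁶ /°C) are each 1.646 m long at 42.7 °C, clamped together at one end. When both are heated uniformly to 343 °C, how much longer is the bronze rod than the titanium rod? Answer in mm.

ΔT = 300.3 K
bronze: ΔL = 19×10⁻⁶ × 1.646 m × 300.3 = 9.3916×10⁻³ m = 9.3916 mm
titanium: ΔL = 9.0×10⁻⁶ × 1.646 m × 300.3 = 4.4486×10⁻³ m = 4.4486 mm
difference = 9.3916 − 4.4486 = 4.9430 mm

4.94 mm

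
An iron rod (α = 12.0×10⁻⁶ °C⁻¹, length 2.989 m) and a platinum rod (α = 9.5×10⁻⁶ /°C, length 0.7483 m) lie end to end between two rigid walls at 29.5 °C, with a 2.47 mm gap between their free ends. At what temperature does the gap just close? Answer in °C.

T = 87.0 °C

α₁L₁ = 3.5868×10⁻⁵ m/K, α₂L₂ = 7.10885×10⁻⁶ m/K → total 4.297685×10⁻⁵ m/K
ΔT = g/(α₁L₁+α₂L₂) = 2.47×10⁻³ / 4.297685×10⁻⁵ = 57.473 K
T = 29.5 + 57.473 = 86.973 °C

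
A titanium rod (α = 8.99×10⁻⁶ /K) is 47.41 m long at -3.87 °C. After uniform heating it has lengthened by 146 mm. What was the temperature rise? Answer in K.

ΔT = 343 K

ΔL = αL₀ΔT ⇒ ΔT = ΔL / (αL₀)
ΔT = 146×10⁻³ m / (8.99×10⁻⁶ × 47.41 m) = 342.55 K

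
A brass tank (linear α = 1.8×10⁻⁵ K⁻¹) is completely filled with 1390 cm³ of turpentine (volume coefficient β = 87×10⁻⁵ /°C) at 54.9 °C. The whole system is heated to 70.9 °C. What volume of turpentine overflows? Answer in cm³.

18.1 cm³

The tank also expands: β_container ≈ 3α = 5.4×10⁻⁵ /K
Net overflow = V₀(β_liq − 3α_cont)ΔT
β − 3α = 8.70×10⁻⁴ − 5.4×10⁻⁵ = 8.16×10⁻⁴ /K; ΔT = 16.0 K
ΔV = 1390 × 8.16×10⁻⁴ × 16.0 = 18.1 cm³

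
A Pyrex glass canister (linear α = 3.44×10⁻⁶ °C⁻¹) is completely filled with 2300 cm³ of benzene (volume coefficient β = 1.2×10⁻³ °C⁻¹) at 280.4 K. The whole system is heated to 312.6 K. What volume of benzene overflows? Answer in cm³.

The canister also expands: β_container ≈ 3α = 1.032×10⁻⁵ /K
Net overflow = V₀(β_liq − 3α_cont)ΔT
β − 3α = 1.20×10⁻³ − 1.032×10⁻⁵ = 1.18968×10⁻³ /K; ΔT = 32.2 K
ΔV = 2300 × 1.18968×10⁻³ × 32.2 = 88.1 cm³

88.1 cm³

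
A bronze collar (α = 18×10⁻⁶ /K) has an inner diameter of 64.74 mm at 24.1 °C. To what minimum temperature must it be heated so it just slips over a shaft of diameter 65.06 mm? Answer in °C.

T = 299 °C

Required Δd = 65.06 − 64.74 = 0.32 mm
Δd = αd₀ΔT ⇒ ΔT = Δd/(αd₀) = 0.32 / (18×10⁻⁶ × 64.74) = 274.60 K
T_min = 24.1 + 274.60 = 298.70 °C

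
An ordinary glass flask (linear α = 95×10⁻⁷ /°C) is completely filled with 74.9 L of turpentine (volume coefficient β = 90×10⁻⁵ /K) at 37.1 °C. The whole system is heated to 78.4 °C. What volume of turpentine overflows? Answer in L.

The flask also expands: β_container ≈ 3α = 2.85×10⁻⁵ /K
Net overflow = V₀(β_liq − 3α_cont)ΔT
β − 3α = 9.00×10⁻⁴ − 2.85×10⁻⁵ = 8.715×10⁻⁴ /K; ΔT = 41.3 K
ΔV = 74.9 × 8.715×10⁻⁴ × 41.3 = 2.70 L

2.70 L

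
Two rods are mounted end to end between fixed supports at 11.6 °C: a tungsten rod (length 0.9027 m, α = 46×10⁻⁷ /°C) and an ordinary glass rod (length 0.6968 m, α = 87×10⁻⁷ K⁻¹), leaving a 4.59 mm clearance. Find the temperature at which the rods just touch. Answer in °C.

T = 461 °C

α₁L₁ = 4.15242×10⁻⁶ m/K, α₂L₂ = 6.06216×10⁻⁶ m/K → total 1.021458×10⁻⁵ m/K
ΔT = g/(α₁L₁+α₂L₂) = 4.59×10⁻³ / 1.021458×10⁻⁵ = 449.36 K
T = 11.6 + 449.36 = 460.96 °C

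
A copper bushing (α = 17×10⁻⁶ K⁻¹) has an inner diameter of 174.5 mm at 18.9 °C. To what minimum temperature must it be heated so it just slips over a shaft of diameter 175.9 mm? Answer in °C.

Required Δd = 175.9 − 174.5 = 1.4 mm
Δd = αd₀ΔT ⇒ ΔT = Δd/(αd₀) = 1.4 / (17×10⁻⁶ × 174.5) = 471.94 K
T_min = 18.9 + 471.94 = 490.84 °C

T = 491 °C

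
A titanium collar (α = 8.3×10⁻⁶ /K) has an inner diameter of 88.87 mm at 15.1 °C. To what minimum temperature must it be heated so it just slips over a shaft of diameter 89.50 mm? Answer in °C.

T = 869 °C

Required Δd = 89.50 − 88.87 = 0.63 mm
Δd = αd₀ΔT ⇒ ΔT = Δd/(αd₀) = 0.63 / (8.3×10⁻⁶ × 88.87) = 854.10 K
T_min = 15.1 + 854.10 = 869.20 °C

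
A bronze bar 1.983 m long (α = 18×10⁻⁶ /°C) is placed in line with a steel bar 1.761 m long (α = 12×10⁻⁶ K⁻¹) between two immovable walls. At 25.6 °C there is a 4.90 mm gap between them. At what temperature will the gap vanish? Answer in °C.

T = 112 °C

Gap closes when ΔL₁ + ΔL₂ = 4.90 mm = 4.90×10⁻³ m
(α₁L₁ + α₂L₂)ΔT = g
α₁L₁ + α₂L₂ = 18×10⁻⁶×1.983 + 12×10⁻⁶×1.761 = 5.6826×10⁻⁵ m/K
ΔT = 4.90×10⁻³ / 5.6826×10⁻⁵ = 86.23 K
T = 25.6 + 86.23 = 111.83 °C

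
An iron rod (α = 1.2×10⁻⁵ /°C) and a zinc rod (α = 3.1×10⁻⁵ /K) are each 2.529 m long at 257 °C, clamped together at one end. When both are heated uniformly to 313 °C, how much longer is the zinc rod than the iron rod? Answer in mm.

ΔT = 56 K
iron: ΔL = 1.2×10⁻⁵ × 2.529 m × 56 = 1.6995×10⁻³ m = 1.6995 mm
zinc: ΔL = 3.1×10⁻⁵ × 2.529 m × 56 = 4.3903×10⁻³ m = 4.3903 mm
difference = 4.3903 − 1.6995 = 2.6908 mm

2.69 mm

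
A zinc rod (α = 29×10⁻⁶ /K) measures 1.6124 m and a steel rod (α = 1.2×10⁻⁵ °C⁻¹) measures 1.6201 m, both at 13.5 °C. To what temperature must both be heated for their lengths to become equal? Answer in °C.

L₁(1 + α₁ΔT) = L₂(1 + α₂ΔT) ⇒ ΔT = (L₂ − L₁)/(α₁L₁ − α₂L₂)
L₂ − L₁ = 1.6201 − 1.6124 = 7.70×10⁻³ m
α₁L₁ − α₂L₂ = 29×10⁻⁶×1.6124 − 1.2×10⁻⁵×1.6201 = 2.73184×10⁻⁵ m/K
ΔT = 7.70×10⁻³ / 2.73184×10⁻⁵ = 281.861 K
T = 13.5 + 281.861 = 295.361 °C

T = 295.4 °C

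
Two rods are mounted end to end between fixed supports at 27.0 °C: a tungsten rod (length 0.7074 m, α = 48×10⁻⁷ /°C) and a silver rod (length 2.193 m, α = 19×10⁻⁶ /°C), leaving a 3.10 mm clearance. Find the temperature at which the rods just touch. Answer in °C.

α₁L₁ = 3.39552×10⁻⁶ m/K, α₂L₂ = 4.1667×10⁻⁵ m/K → total 4.506252×10⁻⁵ m/K
ΔT = g/(α₁L₁+α₂L₂) = 3.10×10⁻³ / 4.506252×10⁻⁵ = 68.793 K
T = 27.0 + 68.793 = 95.793 °C

T = 95.8 °C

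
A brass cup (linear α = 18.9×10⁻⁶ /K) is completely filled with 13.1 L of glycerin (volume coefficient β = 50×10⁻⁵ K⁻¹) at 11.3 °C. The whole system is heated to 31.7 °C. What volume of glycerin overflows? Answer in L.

The cup also expands: β_container ≈ 3α = 5.67×10⁻⁵ /K
Net overflow = V₀(β_liq − 3α_cont)ΔT
β − 3α = 5.00×10⁻⁴ − 5.67×10⁻⁵ = 4.433×10⁻⁴ /K; ΔT = 20.4 K
ΔV = 13.1 × 4.433×10⁻⁴ × 20.4 = 0.118 L

0.118 L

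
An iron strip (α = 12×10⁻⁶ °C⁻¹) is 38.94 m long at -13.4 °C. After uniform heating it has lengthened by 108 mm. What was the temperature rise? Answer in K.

ΔL = αL₀ΔT ⇒ ΔT = ΔL / (αL₀)
ΔT = 108×10⁻³ m / (12×10⁻⁶ × 38.94 m) = 231.12 K

ΔT = 231 K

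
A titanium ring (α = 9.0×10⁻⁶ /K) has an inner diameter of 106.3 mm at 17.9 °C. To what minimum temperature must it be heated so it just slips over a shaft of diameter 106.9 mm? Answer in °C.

Required Δd = 106.9 − 106.3 = 0.6 mm
Δd = αd₀ΔT ⇒ ΔT = Δd/(αd₀) = 0.6 / (9.0×10⁻⁶ × 106.3) = 627.16 K
T_min = 17.9 + 627.16 = 645.06 °C

T = 645 °C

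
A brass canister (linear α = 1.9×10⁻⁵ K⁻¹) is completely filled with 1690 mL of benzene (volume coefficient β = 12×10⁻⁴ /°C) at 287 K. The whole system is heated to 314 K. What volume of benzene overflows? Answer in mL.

The canister also expands: β_container ≈ 3α = 5.7×10⁻⁵ /K
Net overflow = V₀(β_liq − 3α_cont)ΔT
β − 3α = 1.20×10⁻³ − 5.7×10⁻⁵ = 1.143×10⁻³ /K; ΔT = 27 K
ΔV = 1690 × 1.143×10⁻³ × 27 = 52.2 mL

52.2 mL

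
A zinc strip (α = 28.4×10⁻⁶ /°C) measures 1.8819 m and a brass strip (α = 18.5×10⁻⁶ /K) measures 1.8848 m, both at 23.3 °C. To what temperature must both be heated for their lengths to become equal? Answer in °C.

Equal length when α₁L₁ΔT − α₂L₂ΔT = L₂ − L₁ = 2.90×10⁻³ m
α₁L₁ = 5.344596×10⁻⁵, α₂L₂ = 3.48688×10⁻⁵ → Δ(αL) = 1.857716×10⁻⁵ m/K
ΔT = 2.90×10⁻³ / 1.857716×10⁻⁵ = 156.106 K, so T = 23.3 + 156.106 = 179.406 °C

T = 179.4 °C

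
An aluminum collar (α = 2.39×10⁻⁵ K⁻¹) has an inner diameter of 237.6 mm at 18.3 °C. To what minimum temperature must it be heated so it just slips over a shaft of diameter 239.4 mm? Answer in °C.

T = 335 °C

Required Δd = 239.4 − 237.6 = 1.8 mm
Δd = αd₀ΔT ⇒ ΔT = Δd/(αd₀) = 1.8 / (2.39×10⁻⁵ × 237.6) = 316.98 K
T_min = 18.3 + 316.98 = 335.28 °C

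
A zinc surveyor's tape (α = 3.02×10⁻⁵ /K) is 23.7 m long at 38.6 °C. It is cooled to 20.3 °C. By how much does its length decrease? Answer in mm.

ΔL = 13.1 mm

|ΔT| = |20.3 − 38.6| = 18.3 K
ΔL = αL₀ΔT = (3.02×10⁻⁵)(23.7)(18.3) = 1.31×10⁻² m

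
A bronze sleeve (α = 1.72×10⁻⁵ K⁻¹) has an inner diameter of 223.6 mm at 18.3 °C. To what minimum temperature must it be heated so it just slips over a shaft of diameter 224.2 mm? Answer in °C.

Required Δd = 224.2 − 223.6 = 0.6 mm
Δd = αd₀ΔT ⇒ ΔT = Δd/(αd₀) = 0.6 / (1.72×10⁻⁵ × 223.6) = 156.01 K
T_min = 18.3 + 156.01 = 174.31 °C

T = 174 °C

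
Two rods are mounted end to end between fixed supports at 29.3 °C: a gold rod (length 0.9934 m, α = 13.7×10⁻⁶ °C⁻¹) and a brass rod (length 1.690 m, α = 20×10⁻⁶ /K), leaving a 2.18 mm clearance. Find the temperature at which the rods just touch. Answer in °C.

T = 75.3 °C

α₁L₁ = 1.360958×10⁻⁵ m/K, α₂L₂ = 3.380×10⁻⁵ m/K → total 4.740958×10⁻⁵ m/K
ΔT = g/(α₁L₁+α₂L₂) = 2.18×10⁻³ / 4.740958×10⁻⁵ = 45.982 K
T = 29.3 + 45.982 = 75.282 °C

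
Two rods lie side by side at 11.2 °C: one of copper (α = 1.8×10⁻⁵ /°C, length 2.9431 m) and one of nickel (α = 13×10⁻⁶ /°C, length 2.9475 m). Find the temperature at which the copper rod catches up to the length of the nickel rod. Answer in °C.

Equal length when α₁L₁ΔT − α₂L₂ΔT = L₂ − L₁ = 4.40×10⁻³ m
α₁L₁ = 5.29758×10⁻⁵, α₂L₂ = 3.83175×10⁻⁵ → Δ(αL) = 1.46583×10⁻⁵ m/K
ΔT = 4.40×10⁻³ / 1.46583×10⁻⁵ = 300.171 K, so T = 11.2 + 300.171 = 311.371 °C

T = 311.4 °C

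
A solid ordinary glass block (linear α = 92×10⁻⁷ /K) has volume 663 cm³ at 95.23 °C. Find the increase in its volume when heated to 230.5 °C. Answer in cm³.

Isotropic solid: β ≈ 3α = 2.8×10⁻⁵ /K; ΔT = 135.27 K
ΔV = 3αV₀ΔT = 3(92×10⁻⁷)(663)(135.27) = 2.48 cm³

ΔV = 2.48 cm³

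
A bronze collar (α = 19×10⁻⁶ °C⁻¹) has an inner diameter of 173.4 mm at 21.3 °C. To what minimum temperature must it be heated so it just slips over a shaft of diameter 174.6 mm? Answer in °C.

T = 386 °C

Required Δd = 174.6 − 173.4 = 1.2 mm
Δd = αd₀ΔT ⇒ ΔT = Δd/(αd₀) = 1.2 / (19×10⁻⁶ × 173.4) = 364.23 K
T_min = 21.3 + 364.23 = 385.53 °C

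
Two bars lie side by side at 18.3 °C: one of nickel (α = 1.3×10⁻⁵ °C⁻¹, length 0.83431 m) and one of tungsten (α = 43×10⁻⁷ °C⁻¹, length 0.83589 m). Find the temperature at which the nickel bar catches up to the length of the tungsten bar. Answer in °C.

L₁(1 + α₁ΔT) = L₂(1 + α₂ΔT) ⇒ ΔT = (L₂ − L₁)/(α₁L₁ − α₂L₂)
L₂ − L₁ = 0.83589 − 0.83431 = 1.58×10⁻³ m
α₁L₁ − α₂L₂ = 1.3×10⁻⁵×0.83431 − 43×10⁻⁷×0.83589 = 7.251703×10⁻⁶ m/K
ΔT = 1.58×10⁻³ / 7.251703×10⁻⁶ = 217.880 K
T = 18.3 + 217.880 = 236.180 °C

T = 236.2 °C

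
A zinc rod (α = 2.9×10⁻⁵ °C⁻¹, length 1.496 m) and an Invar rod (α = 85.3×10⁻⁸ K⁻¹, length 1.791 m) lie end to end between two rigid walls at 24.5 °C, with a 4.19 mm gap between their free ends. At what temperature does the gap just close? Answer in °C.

α₁L₁ = 4.3384×10⁻⁵ m/K, α₂L₂ = 1.527723×10⁻⁶ m/K → total 4.4911723×10⁻⁵ m/K
ΔT = g/(α₁L₁+α₂L₂) = 4.19×10⁻³ / 4.4911723×10⁻⁵ = 93.29 K
T = 24.5 + 93.29 = 117.79 °C

T = 118 °C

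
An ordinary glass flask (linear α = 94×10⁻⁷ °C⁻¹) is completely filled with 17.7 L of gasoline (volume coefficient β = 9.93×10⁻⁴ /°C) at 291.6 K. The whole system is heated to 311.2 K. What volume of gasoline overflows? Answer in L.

The flask also expands: β_container ≈ 3α = 2.82×10⁻⁵ /K
Net overflow = V₀(β_liq − 3α_cont)ΔT
β − 3α = 9.93×10⁻⁴ − 2.82×10⁻⁵ = 9.648×10⁻⁴ /K; ΔT = 19.6 K
ΔV = 17.7 × 9.648×10⁻⁴ × 19.6 = 0.335 L

0.335 L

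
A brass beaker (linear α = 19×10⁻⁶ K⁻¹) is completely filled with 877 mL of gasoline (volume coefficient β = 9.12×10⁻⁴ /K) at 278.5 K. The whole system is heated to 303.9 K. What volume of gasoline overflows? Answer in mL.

The beaker also expands: β_container ≈ 3α = 5.7×10⁻⁵ /K
Net overflow = V₀(β_liq − 3α_cont)ΔT
β − 3α = 9.12×10⁻⁴ − 5.7×10⁻⁵ = 8.55×10⁻⁴ /K; ΔT = 25.4 K
ΔV = 877 × 8.55×10⁻⁴ × 25.4 = 19.0 mL

19.0 mL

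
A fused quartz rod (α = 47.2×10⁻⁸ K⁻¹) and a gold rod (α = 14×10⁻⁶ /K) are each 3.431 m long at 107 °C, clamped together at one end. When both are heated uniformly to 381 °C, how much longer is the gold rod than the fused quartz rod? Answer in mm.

12.7 mm

ΔT = 274 K
fused quartz: ΔL = 47.2×10⁻⁸ × 3.431 m × 274 = 4.4372×10⁻⁴ m = 0.44372 mm
gold: ΔL = 14×10⁻⁶ × 3.431 m × 274 = 1.3161×10⁻² m = 13.161 mm
difference = 13.161 − 0.44372 = 12.71728 mm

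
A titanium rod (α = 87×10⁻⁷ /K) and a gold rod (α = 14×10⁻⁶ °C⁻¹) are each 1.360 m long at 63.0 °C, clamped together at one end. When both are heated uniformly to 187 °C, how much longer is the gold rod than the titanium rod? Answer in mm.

ΔT = 124.0 K
titanium: ΔL = 87×10⁻⁷ × 1.360 m × 124.0 = 1.4672×10⁻³ m = 1.4672 mm
gold: ΔL = 14×10⁻⁶ × 1.360 m × 124.0 = 2.3610×10⁻³ m = 2.3610 mm
difference = 2.3610 − 1.4672 = 0.8938 mm

0.894 mm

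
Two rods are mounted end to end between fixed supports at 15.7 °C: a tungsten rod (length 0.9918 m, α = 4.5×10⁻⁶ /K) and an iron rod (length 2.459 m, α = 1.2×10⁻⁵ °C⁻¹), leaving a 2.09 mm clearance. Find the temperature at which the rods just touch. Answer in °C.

T = 77.2 °C

Gap closes when ΔL₁ + ΔL₂ = 2.09 mm = 2.09×10⁻³ m
(α₁L₁ + α₂L₂)ΔT = g
α₁L₁ + α₂L₂ = 4.5×10⁻⁶×0.9918 + 1.2×10⁻⁵×2.459 = 3.39711×10⁻⁵ m/K
ΔT = 2.09×10⁻³ / 3.39711×10⁻⁵ = 61.523 K
T = 15.7 + 61.523 = 77.223 °C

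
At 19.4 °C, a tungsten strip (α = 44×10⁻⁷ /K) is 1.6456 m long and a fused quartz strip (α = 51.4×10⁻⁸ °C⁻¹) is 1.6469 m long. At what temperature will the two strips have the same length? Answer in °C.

T = 222.7 °C

L₁(1 + α₁ΔT) = L₂(1 + α₂ΔT) ⇒ ΔT = (L₂ − L₁)/(α₁L₁ − α₂L₂)
L₂ − L₁ = 1.6469 − 1.6456 = 1.30×10⁻³ m
α₁L₁ − α₂L₂ = 44×10⁻⁷×1.6456 − 51.4×10⁻⁸×1.6469 = 6.3941334×10⁻⁶ m/K
ΔT = 1.30×10⁻³ / 6.3941334×10⁻⁶ = 203.311 K
T = 19.4 + 203.311 = 222.711 °C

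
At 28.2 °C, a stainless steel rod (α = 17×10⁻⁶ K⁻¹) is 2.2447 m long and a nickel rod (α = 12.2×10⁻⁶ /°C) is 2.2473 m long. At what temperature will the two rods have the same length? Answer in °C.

T = 270.2 °C

Equal length when α₁L₁ΔT − α₂L₂ΔT = L₂ − L₁ = 2.60×10⁻³ m
α₁L₁ = 3.81599×10⁻⁵, α₂L₂ = 2.741706×10⁻⁵ → Δ(αL) = 1.074284×10⁻⁵ m/K
ΔT = 2.60×10⁻³ / 1.074284×10⁻⁵ = 242.022 K, so T = 28.2 + 242.022 = 270.222 °C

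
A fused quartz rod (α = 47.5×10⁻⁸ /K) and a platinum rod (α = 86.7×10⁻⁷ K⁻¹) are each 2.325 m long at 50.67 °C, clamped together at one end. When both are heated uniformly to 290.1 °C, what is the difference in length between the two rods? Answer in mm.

4.56 mm

ΔT = 239.43 K
fused quartz: ΔL = 47.5×10⁻⁸ × 2.325 m × 239.43 = 2.6442×10⁻⁴ m = 0.26442 mm
platinum: ΔL = 86.7×10⁻⁷ × 2.325 m × 239.43 = 4.8264×10⁻³ m = 4.8264 mm
difference = 4.8264 − 0.26442 = 4.56198 mm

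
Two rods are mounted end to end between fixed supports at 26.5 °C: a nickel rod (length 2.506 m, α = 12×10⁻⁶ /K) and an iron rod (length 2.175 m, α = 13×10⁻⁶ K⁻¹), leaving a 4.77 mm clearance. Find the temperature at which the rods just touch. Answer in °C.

Gap closes when ΔL₁ + ΔL₂ = 4.77 mm = 4.77×10⁻³ m
(α₁L₁ + α₂L₂)ΔT = g
α₁L₁ + α₂L₂ = 12×10⁻⁶×2.506 + 13×10⁻⁶×2.175 = 5.8347×10⁻⁵ m/K
ΔT = 4.77×10⁻³ / 5.8347×10⁻⁵ = 81.75 K
T = 26.5 + 81.75 = 108.25 °C

T = 108 °C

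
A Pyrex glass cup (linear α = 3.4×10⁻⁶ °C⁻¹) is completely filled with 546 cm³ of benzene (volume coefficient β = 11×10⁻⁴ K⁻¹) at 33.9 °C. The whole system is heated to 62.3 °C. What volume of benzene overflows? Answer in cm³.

The cup also expands: β_container ≈ 3α = 1.02×10⁻⁵ /K
Net overflow = V₀(β_liq − 3α_cont)ΔT
β − 3α = 1.10×10⁻³ − 1.02×10⁻⁵ = 1.0898×10⁻³ /K; ΔT = 28.4 K
ΔV = 546 × 1.0898×10⁻³ × 28.4 = 16.9 cm³

16.9 cm³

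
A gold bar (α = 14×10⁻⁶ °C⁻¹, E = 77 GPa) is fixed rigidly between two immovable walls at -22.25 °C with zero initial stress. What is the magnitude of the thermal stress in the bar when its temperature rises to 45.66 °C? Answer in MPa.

σ = 73.2 MPa

Fully constrained: the free strain ε = αΔT is blocked, so σ = Eε = EαΔT.
|ΔT| = 67.91 K
σ = 77.0×10⁹ × 14×10⁻⁶ × 67.91 = 7.32×10⁷ Pa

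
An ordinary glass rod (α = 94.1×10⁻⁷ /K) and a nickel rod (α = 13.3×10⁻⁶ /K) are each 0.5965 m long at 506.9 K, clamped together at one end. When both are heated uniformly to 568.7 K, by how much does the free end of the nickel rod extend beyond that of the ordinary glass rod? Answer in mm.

0.143 mm

ΔT = 61.8 K
ordinary glass: ΔL = 94.1×10⁻⁷ × 0.5965 m × 61.8 = 3.4689×10⁻⁴ m = 0.34689 mm
nickel: ΔL = 13.3×10⁻⁶ × 0.5965 m × 61.8 = 4.9029×10⁻⁴ m = 0.49029 mm
difference = 0.49029 − 0.34689 = 0.14340 mm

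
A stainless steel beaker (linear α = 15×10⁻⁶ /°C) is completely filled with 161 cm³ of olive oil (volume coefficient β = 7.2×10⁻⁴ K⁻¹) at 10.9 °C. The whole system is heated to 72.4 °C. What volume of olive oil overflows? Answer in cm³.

The beaker also expands: β_container ≈ 3α = 4.5×10⁻⁵ /K
Net overflow = V₀(β_liq − 3α_cont)ΔT
β − 3α = 7.20×10⁻⁴ − 4.5×10⁻⁵ = 6.75×10⁻⁴ /K; ΔT = 61.5 K
ΔV = 161 × 6.75×10⁻⁴ × 61.5 = 6.68 cm³

6.68 cm³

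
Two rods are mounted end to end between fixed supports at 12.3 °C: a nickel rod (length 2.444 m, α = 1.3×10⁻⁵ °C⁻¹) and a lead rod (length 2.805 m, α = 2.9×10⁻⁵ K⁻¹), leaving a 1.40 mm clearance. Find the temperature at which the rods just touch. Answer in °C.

α₁L₁ = 3.1772×10⁻⁵ m/K, α₂L₂ = 8.1345×10⁻⁵ m/K → total 1.13117×10⁻⁴ m/K
ΔT = g/(α₁L₁+α₂L₂) = 1.40×10⁻³ / 1.13117×10⁻⁴ = 12.377 K
T = 12.3 + 12.377 = 24.677 °C

T = 24.7 °C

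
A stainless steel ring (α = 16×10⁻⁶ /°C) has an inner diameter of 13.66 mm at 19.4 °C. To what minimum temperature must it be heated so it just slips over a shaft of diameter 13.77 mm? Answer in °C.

Required Δd = 13.77 − 13.66 = 0.11 mm
Δd = αd₀ΔT ⇒ ΔT = Δd/(αd₀) = 0.11 / (16×10⁻⁶ × 13.66) = 503.29 K
T_min = 19.4 + 503.29 = 522.69 °C

T = 523 °C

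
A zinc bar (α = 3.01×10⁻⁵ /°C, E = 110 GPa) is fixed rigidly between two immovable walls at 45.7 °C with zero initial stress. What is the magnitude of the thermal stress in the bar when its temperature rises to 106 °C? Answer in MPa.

Fully constrained: the free strain ε = αΔT is blocked, so σ = Eε = EαΔT.
|ΔT| = 60.3 K
σ = 110×10⁹ × 3.01×10⁻⁵ × 60.3 = 2.00×10⁸ Pa

σ = 200 MPa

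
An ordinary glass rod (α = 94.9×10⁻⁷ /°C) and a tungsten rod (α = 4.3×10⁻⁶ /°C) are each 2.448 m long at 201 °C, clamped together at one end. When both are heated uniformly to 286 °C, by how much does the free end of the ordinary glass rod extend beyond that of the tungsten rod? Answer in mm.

1.08 mm

ΔT = 85 K
ordinary glass: ΔL = 94.9×10⁻⁷ × 2.448 m × 85 = 1.9747×10⁻³ m = 1.9747 mm
tungsten: ΔL = 4.3×10⁻⁶ × 2.448 m × 85 = 8.9474×10⁻⁴ m = 0.89474 mm
difference = 1.9747 − 0.89474 = 1.07996 mm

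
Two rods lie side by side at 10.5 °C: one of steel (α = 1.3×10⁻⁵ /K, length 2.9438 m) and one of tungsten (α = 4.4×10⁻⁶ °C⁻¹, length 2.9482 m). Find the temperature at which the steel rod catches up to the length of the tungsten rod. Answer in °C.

Equal length when α₁L₁ΔT − α₂L₂ΔT = L₂ − L₁ = 4.40×10⁻³ m
α₁L₁ = 3.82694×10⁻⁵, α₂L₂ = 1.297208×10⁻⁵ → Δ(αL) = 2.529732×10⁻⁵ m/K
ΔT = 4.40×10⁻³ / 2.529732×10⁻⁵ = 173.931 K, so T = 10.5 + 173.931 = 184.431 °C

T = 184.4 °C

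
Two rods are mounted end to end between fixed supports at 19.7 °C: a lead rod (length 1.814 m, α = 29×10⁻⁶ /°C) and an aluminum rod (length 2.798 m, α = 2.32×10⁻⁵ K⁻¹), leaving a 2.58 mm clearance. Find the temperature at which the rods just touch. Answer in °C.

α₁L₁ = 5.2606×10⁻⁵ m/K, α₂L₂ = 6.49136×10⁻⁵ m/K → total 1.175196×10⁻⁴ m/K
ΔT = g/(α₁L₁+α₂L₂) = 2.58×10⁻³ / 1.175196×10⁻⁴ = 21.954 K
T = 19.7 + 21.954 = 41.654 °C

T = 41.7 °C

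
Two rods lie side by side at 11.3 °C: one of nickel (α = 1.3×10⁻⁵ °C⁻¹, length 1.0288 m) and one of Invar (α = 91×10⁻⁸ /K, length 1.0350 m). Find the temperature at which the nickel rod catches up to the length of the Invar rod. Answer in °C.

L₁(1 + α₁ΔT) = L₂(1 + α₂ΔT) ⇒ ΔT = (L₂ − L₁)/(α₁L₁ − α₂L₂)
L₂ − L₁ = 1.0350 − 1.0288 = 6.20×10⁻³ m
α₁L₁ − α₂L₂ = 1.3×10⁻⁵×1.0288 − 91×10⁻⁸×1.0350 = 1.243255×10⁻⁵ m/K
ΔT = 6.20×10⁻³ / 1.243255×10⁻⁵ = 498.691 K
T = 11.3 + 498.691 = 509.991 °C

T = 510.0 °C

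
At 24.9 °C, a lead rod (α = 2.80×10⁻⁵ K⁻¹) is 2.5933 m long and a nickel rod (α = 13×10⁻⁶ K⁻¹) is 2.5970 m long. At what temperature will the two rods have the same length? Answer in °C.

Equal length when α₁L₁ΔT − α₂L₂ΔT = L₂ − L₁ = 3.70×10⁻³ m
α₁L₁ = 7.26124×10⁻⁵, α₂L₂ = 3.3761×10⁻⁵ → Δ(αL) = 3.88514×10⁻⁵ m/K
ΔT = 3.70×10⁻³ / 3.88514×10⁻⁵ = 95.235 K, so T = 24.9 + 95.235 = 120.135 °C

T = 120.1 °C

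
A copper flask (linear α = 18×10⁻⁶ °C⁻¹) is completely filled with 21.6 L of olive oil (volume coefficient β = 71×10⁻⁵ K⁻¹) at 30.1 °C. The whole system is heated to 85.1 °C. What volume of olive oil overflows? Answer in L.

0.779 L

The flask also expands: β_container ≈ 3α = 5.4×10⁻⁵ /K
Net overflow = V₀(β_liq − 3α_cont)ΔT
β − 3α = 7.10×10⁻⁴ − 5.4×10⁻⁵ = 6.56×10⁻⁴ /K; ΔT = 55.0 K
ΔV = 21.6 × 6.56×10⁻⁴ × 55.0 = 0.779 L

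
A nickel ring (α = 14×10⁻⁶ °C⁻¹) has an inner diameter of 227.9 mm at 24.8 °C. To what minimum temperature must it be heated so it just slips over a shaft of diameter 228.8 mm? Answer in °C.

Required Δd = 228.8 − 227.9 = 0.9 mm
Δd = αd₀ΔT ⇒ ΔT = Δd/(αd₀) = 0.9 / (14×10⁻⁶ × 227.9) = 282.08 K
T_min = 24.8 + 282.08 = 306.88 °C

T = 307 °C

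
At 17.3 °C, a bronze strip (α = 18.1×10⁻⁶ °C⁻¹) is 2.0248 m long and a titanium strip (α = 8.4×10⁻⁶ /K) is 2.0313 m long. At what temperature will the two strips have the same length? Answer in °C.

Equal length when α₁L₁ΔT − α₂L₂ΔT = L₂ − L₁ = 6.50×10⁻³ m
α₁L₁ = 3.664888×10⁻⁵, α₂L₂ = 1.706292×10⁻⁵ → Δ(αL) = 1.958596×10⁻⁵ m/K
ΔT = 6.50×10⁻³ / 1.958596×10⁻⁵ = 331.870 K, so T = 17.3 + 331.870 = 349.170 °C

T = 349.2 °C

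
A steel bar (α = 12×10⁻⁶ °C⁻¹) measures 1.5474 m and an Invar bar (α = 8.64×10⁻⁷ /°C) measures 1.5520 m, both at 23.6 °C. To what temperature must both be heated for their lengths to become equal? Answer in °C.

Equal length when α₁L₁ΔT − α₂L₂ΔT = L₂ − L₁ = 4.60×10⁻³ m
α₁L₁ = 1.85688×10⁻⁵, α₂L₂ = 1.340928×10⁻⁶ → Δ(αL) = 1.7227872×10⁻⁵ m/K
ΔT = 4.60×10⁻³ / 1.7227872×10⁻⁵ = 267.009 K, so T = 23.6 + 267.009 = 290.609 °C

T = 290.6 °C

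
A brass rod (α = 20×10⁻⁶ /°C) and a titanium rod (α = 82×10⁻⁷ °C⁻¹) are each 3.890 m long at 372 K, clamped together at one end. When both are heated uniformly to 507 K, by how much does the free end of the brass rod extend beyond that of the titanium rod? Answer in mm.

ΔT = 135 K
brass: ΔL = 20×10⁻⁶ × 3.890 m × 135 = 1.0503×10⁻² m = 10.503 mm
titanium: ΔL = 82×10⁻⁷ × 3.890 m × 135 = 4.3062×10⁻³ m = 4.3062 mm
difference = 10.503 − 4.3062 = 6.1968 mm

6.20 mm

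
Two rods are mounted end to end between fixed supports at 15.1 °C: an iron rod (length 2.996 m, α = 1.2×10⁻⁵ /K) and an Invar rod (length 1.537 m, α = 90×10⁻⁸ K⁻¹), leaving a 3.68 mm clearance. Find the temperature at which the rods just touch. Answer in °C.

T = 114 °C

Gap closes when ΔL₁ + ΔL₂ = 3.68 mm = 3.68×10⁻³ m
(α₁L₁ + α₂L₂)ΔT = g
α₁L₁ + α₂L₂ = 1.2×10⁻⁵×2.996 + 90×10⁻⁸×1.537 = 3.73353×10⁻⁵ m/K
ΔT = 3.68×10⁻³ / 3.73353×10⁻⁵ = 98.57 K
T = 15.1 + 98.57 = 113.67 °C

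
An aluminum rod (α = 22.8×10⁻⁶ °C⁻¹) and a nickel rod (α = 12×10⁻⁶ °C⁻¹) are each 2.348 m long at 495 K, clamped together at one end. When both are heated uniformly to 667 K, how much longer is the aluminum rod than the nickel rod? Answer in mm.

4.36 mm

ΔT = 172 K
aluminum: ΔL = 22.8×10⁻⁶ × 2.348 m × 172 = 9.2079×10⁻³ m = 9.2079 mm
nickel: ΔL = 12×10⁻⁶ × 2.348 m × 172 = 4.8463×10⁻³ m = 4.8463 mm
difference = 9.2079 − 4.8463 = 4.3616 mm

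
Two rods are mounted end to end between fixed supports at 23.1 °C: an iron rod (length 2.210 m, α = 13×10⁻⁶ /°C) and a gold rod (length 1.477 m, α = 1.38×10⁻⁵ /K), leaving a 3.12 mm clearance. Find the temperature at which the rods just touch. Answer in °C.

α₁L₁ = 2.873×10⁻⁵ m/K, α₂L₂ = 2.03826×10⁻⁵ m/K → total 4.91126×10⁻⁵ m/K
ΔT = g/(α₁L₁+α₂L₂) = 3.12×10⁻³ / 4.91126×10⁻⁵ = 63.527 K
T = 23.1 + 63.527 = 86.627 °C

T = 86.6 °C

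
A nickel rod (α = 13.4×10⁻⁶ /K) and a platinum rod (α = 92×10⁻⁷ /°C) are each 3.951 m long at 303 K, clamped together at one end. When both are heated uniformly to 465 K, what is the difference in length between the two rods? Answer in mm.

2.69 mm

ΔT = 162 K
nickel: ΔL = 13.4×10⁻⁶ × 3.951 m × 162 = 8.5768×10⁻³ m = 8.5768 mm
platinum: ΔL = 92×10⁻⁷ × 3.951 m × 162 = 5.8886×10⁻³ m = 5.8886 mm
difference = 8.5768 − 5.8886 = 2.6882 mm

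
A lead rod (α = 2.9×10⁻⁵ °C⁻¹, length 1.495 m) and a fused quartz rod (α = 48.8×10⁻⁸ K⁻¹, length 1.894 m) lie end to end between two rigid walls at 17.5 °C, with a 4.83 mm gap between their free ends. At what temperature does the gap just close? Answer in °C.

T = 127 °C

α₁L₁ = 4.3355×10⁻⁵ m/K, α₂L₂ = 9.24272×10⁻⁷ m/K → total 4.4279272×10⁻⁵ m/K
ΔT = g/(α₁L₁+α₂L₂) = 4.83×10⁻³ / 4.4279272×10⁻⁵ = 109.08 K
T = 17.5 + 109.08 = 126.58 °C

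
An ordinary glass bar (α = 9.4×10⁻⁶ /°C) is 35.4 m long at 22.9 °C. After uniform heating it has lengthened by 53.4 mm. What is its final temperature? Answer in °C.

ΔL = αL₀ΔT ⇒ ΔT = ΔL / (αL₀)
ΔT = 53.4×10⁻³ m / (9.4×10⁻⁶ × 35.4 m) = 160.48 K
T = 22.9 + 160.48 = 183.38 °C

T = 183 °C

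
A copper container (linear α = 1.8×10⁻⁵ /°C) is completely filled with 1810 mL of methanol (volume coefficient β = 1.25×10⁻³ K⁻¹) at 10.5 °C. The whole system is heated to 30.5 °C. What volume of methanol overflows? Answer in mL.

43.3 mL

The container also expands: β_container ≈ 3α = 5.4×10⁻⁵ /K
Net overflow = V₀(β_liq − 3α_cont)ΔT
β − 3α = 1.25×10⁻³ − 5.4×10⁻⁵ = 1.196×10⁻³ /K; ΔT = 20.0 K
ΔV = 1810 × 1.196×10⁻³ × 20.0 = 43.3 mL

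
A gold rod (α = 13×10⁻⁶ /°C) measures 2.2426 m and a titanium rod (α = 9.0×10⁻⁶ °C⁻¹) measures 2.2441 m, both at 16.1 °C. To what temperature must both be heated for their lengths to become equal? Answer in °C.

L₁(1 + α₁ΔT) = L₂(1 + α₂ΔT) ⇒ ΔT = (L₂ − L₁)/(α₁L₁ − α₂L₂)
L₂ − L₁ = 2.2441 − 2.2426 = 1.50×10⁻³ m
α₁L₁ − α₂L₂ = 13×10⁻⁶×2.2426 − 9.0×10⁻⁶×2.2441 = 8.9569×10⁻⁶ m/K
ΔT = 1.50×10⁻³ / 8.9569×10⁻⁶ = 167.469 K
T = 16.1 + 167.469 = 183.569 °C

T = 183.6 °C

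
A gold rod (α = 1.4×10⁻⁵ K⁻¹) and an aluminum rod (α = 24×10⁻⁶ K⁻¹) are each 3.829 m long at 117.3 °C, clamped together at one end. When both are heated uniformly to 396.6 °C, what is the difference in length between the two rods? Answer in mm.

10.7 mm

ΔT = 279.3 K
gold: ΔL = 1.4×10⁻⁵ × 3.829 m × 279.3 = 1.4972×10⁻² m = 14.972 mm
aluminum: ΔL = 24×10⁻⁶ × 3.829 m × 279.3 = 2.5667×10⁻² m = 25.667 mm
difference = 25.667 − 14.972 = 10.695 mm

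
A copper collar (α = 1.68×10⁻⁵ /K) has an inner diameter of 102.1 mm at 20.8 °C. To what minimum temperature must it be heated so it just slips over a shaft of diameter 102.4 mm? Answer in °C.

T = 196 °C

Required Δd = 102.4 − 102.1 = 0.3 mm
Δd = αd₀ΔT ⇒ ΔT = Δd/(αd₀) = 0.3 / (1.68×10⁻⁵ × 102.1) = 174.90 K
T_min = 20.8 + 174.90 = 195.70 °C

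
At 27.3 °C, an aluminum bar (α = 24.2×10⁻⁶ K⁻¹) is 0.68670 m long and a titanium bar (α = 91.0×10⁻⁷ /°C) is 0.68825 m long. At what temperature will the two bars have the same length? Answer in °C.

T = 177.0 °C

L₁(1 + α₁ΔT) = L₂(1 + α₂ΔT) ⇒ ΔT = (L₂ − L₁)/(α₁L₁ − α₂L₂)
L₂ − L₁ = 0.68825 − 0.68670 = 1.55×10⁻³ m
α₁L₁ − α₂L₂ = 24.2×10⁻⁶×0.68670 − 91.0×10⁻⁷×0.68825 = 1.0355065×10⁻⁵ m/K
ΔT = 1.55×10⁻³ / 1.0355065×10⁻⁵ = 149.685 K
T = 27.3 + 149.685 = 176.985 °C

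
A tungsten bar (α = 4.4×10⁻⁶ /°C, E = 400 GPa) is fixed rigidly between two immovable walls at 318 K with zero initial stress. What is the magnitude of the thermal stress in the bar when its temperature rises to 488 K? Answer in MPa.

σ = 299 MPa

Fully constrained: the free strain ε = αΔT is blocked, so σ = Eε = EαΔT.
|ΔT| = 170 K
σ = 400×10⁹ × 4.4×10⁻⁶ × 170 = 2.99×10⁸ Pa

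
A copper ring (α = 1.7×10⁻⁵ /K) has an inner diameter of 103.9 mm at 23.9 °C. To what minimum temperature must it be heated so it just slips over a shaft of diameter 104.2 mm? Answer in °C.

Required Δd = 104.2 − 103.9 = 0.3 mm
Δd = αd₀ΔT ⇒ ΔT = Δd/(αd₀) = 0.3 / (1.7×10⁻⁵ × 103.9) = 169.85 K
T_min = 23.9 + 169.85 = 193.75 °C

T = 194 °C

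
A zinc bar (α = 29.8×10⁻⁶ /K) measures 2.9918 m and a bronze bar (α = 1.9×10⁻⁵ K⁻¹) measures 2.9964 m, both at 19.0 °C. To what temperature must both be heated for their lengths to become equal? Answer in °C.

T = 161.8 °C

Equal length when α₁L₁ΔT − α₂L₂ΔT = L₂ − L₁ = 4.60×10⁻³ m
α₁L₁ = 8.915564×10⁻⁵, α₂L₂ = 5.69316×10⁻⁵ → Δ(αL) = 3.222404×10⁻⁵ m/K
ΔT = 4.60×10⁻³ / 3.222404×10⁻⁵ = 142.751 K, so T = 19.0 + 142.751 = 161.751 °C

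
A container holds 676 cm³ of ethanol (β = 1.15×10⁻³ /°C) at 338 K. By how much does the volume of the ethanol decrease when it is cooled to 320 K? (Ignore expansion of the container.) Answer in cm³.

ΔV = 14.0 cm³

|ΔT| = |320 − 338| = 18 K
ΔV = βV₀ΔT = (1.15×10⁻³)(676)(18) = 14.0 cm³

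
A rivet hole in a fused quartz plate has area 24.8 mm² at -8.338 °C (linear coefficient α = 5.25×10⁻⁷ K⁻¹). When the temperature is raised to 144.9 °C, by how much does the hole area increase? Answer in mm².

Area coefficient ≈ 2α; |ΔT| = 153.238 K
ΔA = 2αA₀ΔT = 2(5.25×10⁻⁷)(24.8)(153.238) = 3.99×10⁻³ mm²

ΔA = 0.00399 mm²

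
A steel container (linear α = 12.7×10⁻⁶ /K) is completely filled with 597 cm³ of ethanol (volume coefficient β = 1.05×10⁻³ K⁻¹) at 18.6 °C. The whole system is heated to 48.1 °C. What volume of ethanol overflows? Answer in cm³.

17.8 cm³

The container also expands: β_container ≈ 3α = 3.81×10⁻⁵ /K
Net overflow = V₀(β_liq − 3α_cont)ΔT
β − 3α = 1.05×10⁻³ − 3.81×10⁻⁵ = 1.0119×10⁻³ /K; ΔT = 29.5 K
ΔV = 597 × 1.0119×10⁻³ × 29.5 = 17.8 cm³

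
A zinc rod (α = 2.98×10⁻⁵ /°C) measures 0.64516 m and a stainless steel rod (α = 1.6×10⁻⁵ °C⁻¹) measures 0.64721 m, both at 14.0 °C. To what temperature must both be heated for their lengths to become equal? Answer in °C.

Equal length when α₁L₁ΔT − α₂L₂ΔT = L₂ − L₁ = 2.05×10⁻³ m
α₁L₁ = 1.9225768×10⁻⁵, α₂L₂ = 1.035536×10⁻⁵ → Δ(αL) = 8.870408×10⁻⁶ m/K
ΔT = 2.05×10⁻³ / 8.870408×10⁻⁶ = 231.105 K, so T = 14.0 + 231.105 = 245.105 °C

T = 245.1 °C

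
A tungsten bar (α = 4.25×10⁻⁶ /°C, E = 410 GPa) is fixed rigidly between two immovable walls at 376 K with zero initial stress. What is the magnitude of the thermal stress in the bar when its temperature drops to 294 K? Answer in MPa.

σ = 143 MPa

Fully constrained: the free strain ε = αΔT is blocked, so σ = Eε = EαΔT.
|ΔT| = 82 K
σ = 410×10⁹ × 4.25×10⁻⁶ × 82 = 1.43×10⁸ Pa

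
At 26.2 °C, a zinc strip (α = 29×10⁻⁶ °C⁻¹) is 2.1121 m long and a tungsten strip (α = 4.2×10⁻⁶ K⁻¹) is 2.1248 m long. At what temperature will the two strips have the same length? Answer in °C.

Equal length when α₁L₁ΔT − α₂L₂ΔT = L₂ − L₁ = 1.27×10⁻² m
α₁L₁ = 6.12509×10⁻⁵, α₂L₂ = 8.92416×10⁻⁶ → Δ(αL) = 5.232674×10⁻⁵ m/K
ΔT = 1.27×10⁻² / 5.232674×10⁻⁵ = 242.706 K, so T = 26.2 + 242.706 = 268.906 °C

T = 268.9 °C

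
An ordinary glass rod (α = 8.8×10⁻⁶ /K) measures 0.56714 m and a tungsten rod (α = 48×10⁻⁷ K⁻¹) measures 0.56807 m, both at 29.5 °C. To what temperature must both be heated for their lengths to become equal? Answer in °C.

T = 440.3 °C

Equal length when α₁L₁ΔT − α₂L₂ΔT = L₂ − L₁ = 9.30×10⁻⁴ m
α₁L₁ = 4.990832×10⁻⁶, α₂L₂ = 2.726736×10⁻⁶ → Δ(αL) = 2.264096×10⁻⁶ m/K
ΔT = 9.30×10⁻⁴ / 2.264096×10⁻⁶ = 410.760 K, so T = 29.5 + 410.760 = 440.260 °C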